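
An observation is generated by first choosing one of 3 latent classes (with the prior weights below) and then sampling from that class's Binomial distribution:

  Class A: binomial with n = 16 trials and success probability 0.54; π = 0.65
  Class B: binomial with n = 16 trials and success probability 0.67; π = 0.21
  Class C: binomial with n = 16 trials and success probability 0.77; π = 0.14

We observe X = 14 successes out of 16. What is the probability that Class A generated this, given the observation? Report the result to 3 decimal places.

The responsibility of component k is w_k f_k(x) divided by Σ_j w_j f_j(x).
Binomial probabilities:
  f_A = C(16,14)·0.54^14·0.46^2 = 120·0.000179272·0.2116 = 0.00455208
  f_B = C(16,14)·0.67^14·0.33^2 = 120·0.00367322·0.1089 = 0.0480017
  f_C = C(16,14)·0.77^14·0.23^2 = 120·0.0257555·0.0529 = 0.163496
Unnormalised posteriors:
  w_A·f_A = 0.65 × 0.00455208 = 0.00295885
  w_B·f_B = 0.21 × 0.0480017 = 0.0100804
  w_C·f_C = 0.14 × 0.163496 = 0.0228894
Marginal: 0.00295885 + 0.0100804 + 0.0228894 = 0.0359286
Responsibility of Class A: 0.00295885 / 0.0359286 ≈ 0.082

0.082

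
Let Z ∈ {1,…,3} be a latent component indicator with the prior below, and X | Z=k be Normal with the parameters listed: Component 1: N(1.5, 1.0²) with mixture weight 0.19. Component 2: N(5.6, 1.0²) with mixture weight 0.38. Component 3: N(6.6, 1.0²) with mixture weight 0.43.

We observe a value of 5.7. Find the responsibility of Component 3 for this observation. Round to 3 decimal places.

Apply Bayes' rule: the posterior for each component is proportional to its prior times its likelihood at x.
Evaluate each component's likelihood at the observed value:
  p_1 = 5.89431e-05
  p_2 = 0.396953
  p_3 = 0.266085
Multiply by the mixture weights:
  π_1·p_1 = 0.19 × 5.89431e-05 = 1.11992e-05
  π_2·p_2 = 0.38 × 0.396953 = 0.150842
  π_3·p_3 = 0.43 × 0.266085 = 0.114417
Denominator: 1.11992e-05 + 0.150842 + 0.114417 = 0.26527
P(Component 3 | 5.7) ≈ 0.431

0.431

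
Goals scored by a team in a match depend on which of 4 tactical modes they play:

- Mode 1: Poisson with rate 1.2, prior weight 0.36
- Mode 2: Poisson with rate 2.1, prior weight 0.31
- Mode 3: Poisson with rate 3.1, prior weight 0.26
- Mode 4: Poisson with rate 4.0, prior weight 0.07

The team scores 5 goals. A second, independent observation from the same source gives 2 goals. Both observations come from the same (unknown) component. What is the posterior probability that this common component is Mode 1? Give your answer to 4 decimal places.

Posterior ∝ prior × likelihood, so P(k | x) ∝ π_k f_k(x); normalise over all components.
Since both observations come from the same component, the likelihood for component k is f_k(x₁)·f_k(x₂).
  f_1 = [e^(−1.2)·1.2^5/5! = 0.00624556] × [0.21686] = 0.00135441
  f_2 = [e^(−2.1)·2.1^5/5! = 0.041677] × [0.270016] = 0.0112535
  f_3 = [e^(−3.1)·3.1^5/5! = 0.107477] × [0.216461] = 0.0232646
  f_4 = [e^(−4.0)·4.0^5/5! = 0.156293] × [0.146525] = 0.0229009
Prior × likelihood for each component:
  π_1·f_1 = 0.36 × 0.00135441 = 0.000487588
  π_2·f_2 = 0.31 × 0.0112535 = 0.00348858
  π_3·f_3 = 0.26 × 0.0232646 = 0.00604879
  π_4·f_4 = 0.07 × 0.0229009 = 0.00160306
Marginal: 0.000487588 + 0.00348858 + 0.00604879 + 0.00160306 = 0.011628
So the posterior for Mode 1 is 0.000487588 / 0.011628 ≈ 0.0419.

0.0419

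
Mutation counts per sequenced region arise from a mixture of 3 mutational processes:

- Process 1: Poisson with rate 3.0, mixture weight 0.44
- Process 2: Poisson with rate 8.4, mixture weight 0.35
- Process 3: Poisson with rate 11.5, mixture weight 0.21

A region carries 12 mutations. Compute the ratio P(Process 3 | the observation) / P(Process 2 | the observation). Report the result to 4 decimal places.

Since P(k|x) ∝ P(Z=k) f_k(x), the posterior odds are P(Z=i) f_i(x) / (P(Z=j) f_j(x)).
Poisson probabilities:
  f_1 = e^(−3.0)·3.0^12/12! = 5.52376e-05
  f_2 = e^(−8.4)·8.4^12/12! = 0.057935
  f_3 = e^(−11.5)·11.5^12/12! = 0.113149
0.0237613 / 0.0202772 ≈ 1.1718

1.1718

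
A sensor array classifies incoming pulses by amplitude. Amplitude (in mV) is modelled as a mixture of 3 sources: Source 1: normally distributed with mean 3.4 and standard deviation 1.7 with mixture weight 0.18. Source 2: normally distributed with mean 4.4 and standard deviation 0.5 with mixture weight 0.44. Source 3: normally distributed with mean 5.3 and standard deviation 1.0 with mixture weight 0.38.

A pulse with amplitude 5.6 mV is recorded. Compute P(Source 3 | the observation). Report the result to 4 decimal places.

0.7923

P(component k | x) = π_k·f_k(x) / marginal(x), where marginal(x) = Σ_j π_j·f_j(x).
Component likelihoods at x = 5.6 mV:
  p_1 = (1/(1.7·√(2π)))·exp(−(5.6−3.4)²/(2·1.7²)) = 0.234672·exp(-0.83737) = 0.101577
  p_2 = (1/(0.5·√(2π)))·exp(−(5.6−4.4)²/(2·0.5²)) = 0.797885·exp(-2.88000) = 0.0447891
  p_3 = (1/(1.0·√(2π)))·exp(−(5.6−5.3)²/(2·1.0²)) = 0.398942·exp(-0.04500) = 0.381388
Weight by the priors:
  π_1·p_1 = 0.18 × 0.101577 = 0.0182839
  π_2·p_2 = 0.44 × 0.0447891 = 0.0197072
  π_3·p_3 = 0.38 × 0.381388 = 0.144927
Denominator: 0.0182839 + 0.0197072 + 0.144927 = 0.182918
P(Source 3 | x) ≈ 0.7923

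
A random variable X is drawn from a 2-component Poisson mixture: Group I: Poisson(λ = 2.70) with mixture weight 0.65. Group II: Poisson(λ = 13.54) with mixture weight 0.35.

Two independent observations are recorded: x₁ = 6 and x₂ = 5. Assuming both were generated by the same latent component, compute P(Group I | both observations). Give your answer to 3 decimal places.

0.990

Posterior ∝ prior × likelihood, so P(k | x) ∝ P(Z=k) f_k(x); normalise over all components.
Since both observations come from the same component, the likelihood for component k is f_k(x₁)·f_k(x₂).
  f_I = [0.0361622] × [0.0803605] = 0.00290601
  f_II = [0.0112728] × [0.00499534] = 5.63115e-05
Multiply by the mixture weights:
  P(Z=I)·f_I = 0.65 × 0.00290601 = 0.00188891
  P(Z=II)·f_II = 0.35 × 5.63115e-05 = 1.9709e-05
Evidence: 0.00188891 + 1.9709e-05 = 0.00190862
So the posterior for Group I is 0.00188891 / 0.00190862 ≈ 0.990.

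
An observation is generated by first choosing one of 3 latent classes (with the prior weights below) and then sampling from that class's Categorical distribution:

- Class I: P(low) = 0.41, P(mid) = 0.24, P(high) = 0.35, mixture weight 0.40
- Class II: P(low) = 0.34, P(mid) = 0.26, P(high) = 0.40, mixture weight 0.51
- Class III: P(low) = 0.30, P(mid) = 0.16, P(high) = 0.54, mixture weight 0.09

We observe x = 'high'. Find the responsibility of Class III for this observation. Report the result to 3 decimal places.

P(component k | x) = P(Z=k)·f_k(x) / marginal(x), where marginal(x) = Σ_j P(Z=j)·f_j(x).
Evaluate each component's likelihood at the observed value:
  f_I = 0.35
  f_II = 0.4
  f_III = 0.54
Multiply by the mixture weights:
  P(Z=I)·f_I = 0.40 × 0.35 = 0.14
  P(Z=II)·f_II = 0.51 × 0.4 = 0.204
  P(Z=III)·f_III = 0.09 × 0.54 = 0.0486
Evidence: 0.14 + 0.204 + 0.0486 = 0.3926
Responsibility of Class III: 0.0486 / 0.3926 ≈ 0.124

0.124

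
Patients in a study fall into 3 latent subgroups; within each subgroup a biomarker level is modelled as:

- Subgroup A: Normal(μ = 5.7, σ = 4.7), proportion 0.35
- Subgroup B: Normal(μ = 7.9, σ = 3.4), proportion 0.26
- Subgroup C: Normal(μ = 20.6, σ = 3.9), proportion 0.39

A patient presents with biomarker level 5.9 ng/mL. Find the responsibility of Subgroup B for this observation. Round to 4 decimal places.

By Bayes' theorem, P(k | x) = P(Z=k) f_k(x) / Σ_j P(Z=j) f_j(x).
Component likelihoods at x = 5.9 ng/mL:
  p_A = 0.0848045
  p_B = 0.0986947
  p_C = 8.41032e-05
Prior × likelihood for each component:
  P(Z=A)·p_A = 0.35 × 0.0848045 = 0.0296816
  P(Z=B)·p_B = 0.26 × 0.0986947 = 0.0256606
  P(Z=C)·p_C = 0.39 × 8.41032e-05 = 3.28003e-05
Normaliser: 0.0296816 + 0.0256606 + 3.28003e-05 = 0.055375
P(Subgroup B | 5.9 ng/mL) = 0.0256606 / 0.055375 ≈ 0.4634

0.4634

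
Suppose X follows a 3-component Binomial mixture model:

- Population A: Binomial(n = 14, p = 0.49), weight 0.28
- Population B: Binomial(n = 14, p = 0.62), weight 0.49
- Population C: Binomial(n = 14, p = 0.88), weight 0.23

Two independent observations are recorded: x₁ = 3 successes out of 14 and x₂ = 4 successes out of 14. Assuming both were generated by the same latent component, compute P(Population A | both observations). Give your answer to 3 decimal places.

0.982

P(component k | x) = w_k·f_k(x) / marginal(x), where marginal(x) = Σ_j w_j·f_j(x).
Since both observations come from the same component, the likelihood for component k is f_k(x₁)·f_k(x₂).
  p_A = [0.0259993] × [0.0686942] = 0.001786
  p_B = [0.00206965] × [0.00928617] = 1.92191e-05
  p_C = [1.84308e-08] × [3.71687e-07] = 6.85047e-15
Weight by the priors:
  w_A·p_A = 0.28 × 0.001786 = 0.00050008
  w_B·p_B = 0.49 × 1.92191e-05 = 9.41735e-06
  w_C·p_C = 0.23 × 6.85047e-15 = 1.57561e-15
Evidence: 0.00050008 + 9.41735e-06 + 1.57561e-15 = 0.000509498
Responsibility of Population A: 0.00050008 / 0.000509498 ≈ 0.982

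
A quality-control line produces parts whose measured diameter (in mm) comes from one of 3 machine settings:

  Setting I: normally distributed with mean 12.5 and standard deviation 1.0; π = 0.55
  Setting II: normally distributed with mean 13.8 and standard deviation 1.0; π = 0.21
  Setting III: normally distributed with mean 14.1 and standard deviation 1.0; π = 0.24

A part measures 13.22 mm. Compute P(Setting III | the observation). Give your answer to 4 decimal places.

0.2130

Posterior ∝ prior × likelihood, so P(k | x) ∝ π_k f_k(x); normalise over all components.
Evaluate each component's likelihood at the observed value:
  L_I = 0.307851
  L_II = 0.33718
  L_III = 0.270864
Unnormalised posteriors:
  π_I·L_I = 0.55 × 0.307851 = 0.169318
  π_II·L_II = 0.21 × 0.33718 = 0.0708078
  π_III·L_III = 0.24 × 0.270864 = 0.0650074
Marginal: 0.169318 + 0.0708078 + 0.0650074 = 0.305133
So the posterior for Setting III is 0.0650074 / 0.305133 ≈ 0.2130.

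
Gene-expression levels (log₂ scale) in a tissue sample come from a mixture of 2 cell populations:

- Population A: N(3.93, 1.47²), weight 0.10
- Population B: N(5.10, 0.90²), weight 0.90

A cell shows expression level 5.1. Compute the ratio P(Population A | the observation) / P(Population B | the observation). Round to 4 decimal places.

0.0496

Since P(k|x) ∝ π_k f_k(x), the posterior odds are π_i f_i(x) / (π_j f_j(x)).
Normal densities:
  L_A = 0.197712
  L_B = 0.443269
Odds = (0.10/0.90) × (0.197712/0.443269) = 0.111111 × 0.446031 ≈ 0.0496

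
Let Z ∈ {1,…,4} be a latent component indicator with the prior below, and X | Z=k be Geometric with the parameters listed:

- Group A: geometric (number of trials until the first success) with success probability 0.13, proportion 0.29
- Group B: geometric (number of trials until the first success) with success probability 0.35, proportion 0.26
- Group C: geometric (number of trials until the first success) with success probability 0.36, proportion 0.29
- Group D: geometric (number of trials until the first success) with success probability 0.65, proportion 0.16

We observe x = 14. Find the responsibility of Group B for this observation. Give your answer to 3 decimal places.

0.049

The responsibility of component k is π_k f_k(x) divided by Σ_j π_j f_j(x).
Geometric probabilities:
  L_A = 0.0212664
  L_B = 0.00129402
  L_C = 0.00108803
  L_D = 7.68773e-07
Unnormalised posteriors:
  π_A·L_A = 0.29 × 0.0212664 = 0.00616725
  π_B·L_B = 0.26 × 0.00129402 = 0.000336446
  π_C·L_C = 0.29 × 0.00108803 = 0.00031553
  π_D·L_D = 0.16 × 7.68773e-07 = 1.23004e-07
Sum: 0.00616725 + 0.000336446 + 0.00031553 + 1.23004e-07 = 0.00681935
P(Group B | data) = 0.000336446 / 0.00681935 ≈ 0.049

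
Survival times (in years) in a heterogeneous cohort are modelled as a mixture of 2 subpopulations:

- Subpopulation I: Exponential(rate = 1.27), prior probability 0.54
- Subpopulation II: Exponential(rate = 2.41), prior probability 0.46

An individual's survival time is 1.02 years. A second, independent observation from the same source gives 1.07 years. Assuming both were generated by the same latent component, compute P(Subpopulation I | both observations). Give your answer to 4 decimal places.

By Bayes' theorem, P(k | x) = w_k f_k(x) / Σ_j w_j f_j(x).
Since both observations come from the same component, the likelihood for component k is f_k(x₁)·f_k(x₂).
  p_I = [0.347711] × [0.326318] = 0.113464
  p_II = [0.206269] × [0.182853] = 0.0377169
Unnormalised posteriors:
  w_I·p_I = 0.54 × 0.113464 = 0.0612708
  w_II·p_II = 0.46 × 0.0377169 = 0.0173498
Denominator: 0.0612708 + 0.0173498 = 0.0786206
Responsibility of Subpopulation I: 0.0612708 / 0.0786206 ≈ 0.7793

0.7793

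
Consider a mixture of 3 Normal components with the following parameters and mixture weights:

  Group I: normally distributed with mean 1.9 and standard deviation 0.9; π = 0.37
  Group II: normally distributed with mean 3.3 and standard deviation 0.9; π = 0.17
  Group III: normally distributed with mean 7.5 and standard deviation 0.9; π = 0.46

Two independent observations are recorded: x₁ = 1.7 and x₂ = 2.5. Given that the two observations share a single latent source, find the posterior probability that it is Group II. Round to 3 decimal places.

P(component k | x) = w_k·f_k(x) / marginal(x), where marginal(x) = Σ_j w_j·f_j(x).
Since both observations come from the same component, the likelihood for component k is f_k(x₁)·f_k(x₂).
  p_I = [0.432458] × [0.354942] = 0.153498
  p_II = [0.0912799] × [0.298603] = 0.0272565
  p_III = [4.24967e-10] × [8.80222e-08] = 3.74065e-17
Weight by the priors:
  w_I·p_I = 0.37 × 0.153498 = 0.0567942
  w_II·p_II = 0.17 × 0.0272565 = 0.0046336
  w_III·p_III = 0.46 × 3.74065e-17 = 1.7207e-17
Marginal: 0.0567942 + 0.0046336 + 1.7207e-17 = 0.0614278
Responsibility of Group II: 0.0046336 / 0.0614278 ≈ 0.075

0.075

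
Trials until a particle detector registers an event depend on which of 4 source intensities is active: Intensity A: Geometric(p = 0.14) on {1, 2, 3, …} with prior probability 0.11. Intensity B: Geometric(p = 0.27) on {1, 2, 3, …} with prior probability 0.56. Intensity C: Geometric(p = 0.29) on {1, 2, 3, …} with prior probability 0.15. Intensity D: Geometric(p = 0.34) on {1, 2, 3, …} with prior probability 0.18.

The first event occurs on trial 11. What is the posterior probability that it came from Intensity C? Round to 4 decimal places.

0.1153

Apply Bayes' rule: the posterior for each component is proportional to its prior times its likelihood at x.
Component likelihoods at x = 11:
  L_A = 0.14·(1−0.14)^10 = 0.14·0.221302 = 0.0309822
  L_B = 0.27·(1−0.27)^10 = 0.27·0.0429763 = 0.0116036
  L_C = 0.29·(1−0.29)^10 = 0.29·0.0325524 = 0.00944021
  L_D = 0.34·(1−0.34)^10 = 0.34·0.0156834 = 0.00533235
Weight by the priors:
  P(Z=A)·L_A = 0.11 × 0.0309822 = 0.00340804
  P(Z=B)·L_B = 0.56 × 0.0116036 = 0.00649801
  P(Z=C)·L_C = 0.15 × 0.00944021 = 0.00141603
  P(Z=D)·L_D = 0.18 × 0.00533235 = 0.000959822
Sum: 0.00340804 + 0.00649801 + 0.00141603 + 0.000959822 = 0.0122819
P(Intensity C | 11) ≈ 0.1153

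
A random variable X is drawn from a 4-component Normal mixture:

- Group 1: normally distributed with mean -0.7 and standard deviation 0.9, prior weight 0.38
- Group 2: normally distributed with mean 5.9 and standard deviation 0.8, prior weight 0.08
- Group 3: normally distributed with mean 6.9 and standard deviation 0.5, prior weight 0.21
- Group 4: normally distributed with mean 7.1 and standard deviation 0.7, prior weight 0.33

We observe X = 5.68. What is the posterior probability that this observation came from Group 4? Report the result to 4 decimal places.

0.3385

Apply Bayes' rule: the posterior for each component is proportional to its prior times its likelihood at x.
Component likelihoods at x = 5.68:
  L_1 = (1/(0.9·√(2π)))·exp(−(5.68−-0.7)²/(2·0.9²)) = 0.443269·exp(-25.12617) = 5.42637e-12
  L_2 = (1/(0.8·√(2π)))·exp(−(5.68−5.9)²/(2·0.8²)) = 0.498678·exp(-0.03781) = 0.480174
  L_3 = (1/(0.5·√(2π)))·exp(−(5.68−6.9)²/(2·0.5²)) = 0.797885·exp(-2.97680) = 0.0406567
  L_4 = (1/(0.7·√(2π)))·exp(−(5.68−7.1)²/(2·0.7²)) = 0.569918·exp(-2.05755) = 0.0728164
Multiply by the mixture weights:
  π_1·L_1 = 0.38 × 5.42637e-12 = 2.06202e-12
  π_2·L_2 = 0.08 × 0.480174 = 0.0384139
  π_3·L_3 = 0.21 × 0.0406567 = 0.00853791
  π_4·L_4 = 0.33 × 0.0728164 = 0.0240294
Sum: 2.06202e-12 + 0.0384139 + 0.00853791 + 0.0240294 = 0.0709812
P(Group 4 | the observation) = 0.0240294 / 0.0709812 ≈ 0.3385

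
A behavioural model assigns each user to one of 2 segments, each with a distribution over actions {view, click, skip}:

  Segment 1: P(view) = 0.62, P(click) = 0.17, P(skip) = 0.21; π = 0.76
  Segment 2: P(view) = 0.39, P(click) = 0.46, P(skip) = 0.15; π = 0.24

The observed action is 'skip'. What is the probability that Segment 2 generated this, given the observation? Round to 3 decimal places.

0.184

P(component k | x) = P(Z=k)·f_k(x) / marginal(x), where marginal(x) = Σ_j P(Z=j)·f_j(x).
Categorical probabilities:
  L_1 = 0.21
  L_2 = 0.15
Prior × likelihood for each component:
  P(Z=1)·L_1 = 0.76 × 0.21 = 0.1596
  P(Z=2)·L_2 = 0.24 × 0.15 = 0.036
Evidence: 0.1596 + 0.036 = 0.1956
P(Segment 2 | 'skip') = 0.036 / 0.1956 ≈ 0.184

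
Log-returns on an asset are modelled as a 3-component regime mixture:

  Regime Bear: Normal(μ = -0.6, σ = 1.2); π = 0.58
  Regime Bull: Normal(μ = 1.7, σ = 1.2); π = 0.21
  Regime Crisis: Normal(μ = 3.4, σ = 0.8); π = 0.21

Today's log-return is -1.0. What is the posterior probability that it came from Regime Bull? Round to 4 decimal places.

0.0296

The responsibility of component k is π_k f_k(x) divided by Σ_j π_j f_j(x).
Component likelihoods at x = -1.0:
  p_Bear = 0.314486
  p_Bull = 0.0264497
  p_Crisis = 1.34622e-07
Weight by the priors:
  π_Bear·p_Bear = 0.58 × 0.314486 = 0.182402
  π_Bull·p_Bull = 0.21 × 0.0264497 = 0.00555444
  π_Crisis·p_Crisis = 0.21 × 1.34622e-07 = 2.82706e-08
Denominator: 0.182402 + 0.00555444 + 2.82706e-08 = 0.187956
Responsibility of Regime Bull: 0.00555444 / 0.187956 ≈ 0.0296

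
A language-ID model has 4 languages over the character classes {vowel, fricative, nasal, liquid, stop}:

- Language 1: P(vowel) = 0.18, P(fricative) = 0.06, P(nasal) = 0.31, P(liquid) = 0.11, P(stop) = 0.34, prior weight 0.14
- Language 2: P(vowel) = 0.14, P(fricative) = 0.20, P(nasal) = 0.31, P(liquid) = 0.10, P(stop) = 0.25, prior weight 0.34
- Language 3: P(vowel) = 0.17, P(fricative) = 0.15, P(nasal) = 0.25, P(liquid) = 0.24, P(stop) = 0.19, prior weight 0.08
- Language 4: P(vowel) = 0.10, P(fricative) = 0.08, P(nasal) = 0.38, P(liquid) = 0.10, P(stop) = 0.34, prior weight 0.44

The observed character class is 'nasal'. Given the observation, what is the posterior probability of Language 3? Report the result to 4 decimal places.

0.0595

P(component k | x) = π_k·f_k(x) / marginal(x), where marginal(x) = Σ_j π_j·f_j(x).
Evaluate each component's likelihood at the observed value:
  L_1 = 0.31
  L_2 = 0.31
  L_3 = 0.25
  L_4 = 0.38
Weight by the priors:
  π_1·L_1 = 0.14 × 0.31 = 0.0434
  π_2·L_2 = 0.34 × 0.31 = 0.1054
  π_3·L_3 = 0.08 × 0.25 = 0.02
  π_4·L_4 = 0.44 × 0.38 = 0.1672
Evidence: 0.0434 + 0.1054 + 0.02 + 0.1672 = 0.336
P(Language 3 | 'nasal') ≈ 0.0595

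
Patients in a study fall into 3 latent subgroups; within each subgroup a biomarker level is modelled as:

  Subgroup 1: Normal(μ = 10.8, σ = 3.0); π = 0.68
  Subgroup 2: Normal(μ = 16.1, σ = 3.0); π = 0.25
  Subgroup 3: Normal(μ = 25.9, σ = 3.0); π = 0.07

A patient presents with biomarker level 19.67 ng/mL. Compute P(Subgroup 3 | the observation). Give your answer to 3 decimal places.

By Bayes' theorem, P(k | x) = w_k f_k(x) / Σ_j w_j f_j(x).
Evaluate each component's likelihood at the observed value:
  L_1 = (1/(3.0·√(2π)))·exp(−(19.67−10.8)²/(2·3.0²)) = 0.132981·exp(-4.37094) = 0.00168079
  L_2 = (1/(3.0·√(2π)))·exp(−(19.67−16.1)²/(2·3.0²)) = 0.132981·exp(-0.70805) = 0.0655068
  L_3 = (1/(3.0·√(2π)))·exp(−(19.67−25.9)²/(2·3.0²)) = 0.132981·exp(-2.15627) = 0.0153933
Unnormalised posteriors:
  w_1·L_1 = 0.68 × 0.00168079 = 0.00114294
  w_2·L_2 = 0.25 × 0.0655068 = 0.0163767
  w_3·L_3 = 0.07 × 0.0153933 = 0.00107753
Evidence: 0.00114294 + 0.0163767 + 0.00107753 = 0.0185972
So the posterior for Subgroup 3 is 0.00107753 / 0.0185972 ≈ 0.058.

0.058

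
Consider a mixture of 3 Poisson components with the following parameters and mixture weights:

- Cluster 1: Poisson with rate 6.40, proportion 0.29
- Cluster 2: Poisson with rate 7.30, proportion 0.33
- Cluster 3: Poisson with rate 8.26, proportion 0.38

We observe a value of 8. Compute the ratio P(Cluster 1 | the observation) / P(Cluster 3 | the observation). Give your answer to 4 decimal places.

Since P(k|x) ∝ π_k f_k(x), the posterior odds are π_i f_i(x) / (π_j f_j(x)).
Component likelihoods at x = 8:
  p_1 = e^(−6.40)·6.40^8/8! = 0.115994
  p_2 = e^(−7.30)·7.30^8/8! = 0.135118
  p_3 = e^(−8.26)·8.26^8/8! = 0.13901
0.0336382 / 0.052824 ≈ 0.6368

0.6368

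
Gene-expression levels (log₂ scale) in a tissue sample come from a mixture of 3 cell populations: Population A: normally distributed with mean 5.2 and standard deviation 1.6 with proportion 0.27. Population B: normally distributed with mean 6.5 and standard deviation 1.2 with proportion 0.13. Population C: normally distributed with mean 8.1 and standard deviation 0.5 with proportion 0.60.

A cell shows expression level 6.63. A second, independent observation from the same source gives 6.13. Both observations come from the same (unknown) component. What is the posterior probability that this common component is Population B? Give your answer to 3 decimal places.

0.589

P(component k | x) = π_k·f_k(x) / marginal(x), where marginal(x) = Σ_j π_j·f_j(x).
Since both observations come from the same component, the likelihood for component k is f_k(x₁)·f_k(x₂).
  L_A = [(1/(1.6·√(2π)))·exp(−(6.63−5.2)²/(2·1.6²)) = 0.249339·exp(-0.39939) = 0.167238] × [0.210585] = 0.0352178
  L_B = [(1/(1.2·√(2π)))·exp(−(6.63−6.5)²/(2·1.2²)) = 0.332452·exp(-0.00587) = 0.330507] × [0.317019] = 0.104777
  L_C = [(1/(0.5·√(2π)))·exp(−(6.63−8.1)²/(2·0.5²)) = 0.797885·exp(-4.32180) = 0.0105927] × [0.000339651] = 3.59782e-06
Weight by the priors:
  π_A·L_A = 0.27 × 0.0352178 = 0.0095088
  π_B·L_B = 0.13 × 0.104777 = 0.013621
  π_C·L_C = 0.60 × 3.59782e-06 = 2.15869e-06
Normaliser: 0.0095088 + 0.013621 + 2.15869e-06 = 0.0231319
Responsibility of Population B: 0.013621 / 0.0231319 ≈ 0.589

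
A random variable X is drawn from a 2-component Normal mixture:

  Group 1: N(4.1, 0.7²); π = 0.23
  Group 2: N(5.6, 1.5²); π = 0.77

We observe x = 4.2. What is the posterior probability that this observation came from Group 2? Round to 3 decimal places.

0.505

The responsibility of component k is π_k f_k(x) divided by Σ_j π_j f_j(x).
Component likelihoods at x = 4.2:
  L_1 = (1/(0.7·√(2π)))·exp(−(4.2−4.1)²/(2·0.7²)) = 0.569918·exp(-0.01020) = 0.564132
  L_2 = (1/(1.5·√(2π)))·exp(−(4.2−5.6)²/(2·1.5²)) = 0.265962·exp(-0.43556) = 0.172052
Multiply by the mixture weights:
  π_1·L_1 = 0.23 × 0.564132 = 0.12975
  π_2·L_2 = 0.77 × 0.172052 = 0.13248
Evidence: 0.12975 + 0.13248 = 0.26223
P(Group 2 | the observation) = 0.13248 / 0.26223 ≈ 0.505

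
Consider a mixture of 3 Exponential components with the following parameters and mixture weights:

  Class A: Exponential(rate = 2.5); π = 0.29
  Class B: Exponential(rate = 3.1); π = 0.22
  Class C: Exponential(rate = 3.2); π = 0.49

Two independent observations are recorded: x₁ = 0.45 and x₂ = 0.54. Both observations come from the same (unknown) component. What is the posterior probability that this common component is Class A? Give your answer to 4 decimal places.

0.3302

Apply Bayes' rule: the posterior for each component is proportional to its prior times its likelihood at x.
Since both observations come from the same component, the likelihood for component k is f_k(x₁)·f_k(x₂).
  L_A = [2.5·e^(−2.5·0.45) = 2.5·e^(−1.1250) = 0.811631] × [0.648101] = 0.526019
  L_B = [3.1·e^(−3.1·0.45) = 3.1·e^(−1.3950) = 0.768282] × [0.581236] = 0.446554
  L_C = [3.2·e^(−3.2·0.45) = 3.2·e^(−1.4400) = 0.758169] × [0.568446] = 0.430978
Prior × likelihood for each component:
  π_A·L_A = 0.29 × 0.526019 = 0.152545
  π_B·L_B = 0.22 × 0.446554 = 0.0982418
  π_C·L_C = 0.49 × 0.430978 = 0.211179
Evidence: 0.152545 + 0.0982418 + 0.211179 = 0.461966
So the posterior for Class A is 0.152545 / 0.461966 ≈ 0.3302.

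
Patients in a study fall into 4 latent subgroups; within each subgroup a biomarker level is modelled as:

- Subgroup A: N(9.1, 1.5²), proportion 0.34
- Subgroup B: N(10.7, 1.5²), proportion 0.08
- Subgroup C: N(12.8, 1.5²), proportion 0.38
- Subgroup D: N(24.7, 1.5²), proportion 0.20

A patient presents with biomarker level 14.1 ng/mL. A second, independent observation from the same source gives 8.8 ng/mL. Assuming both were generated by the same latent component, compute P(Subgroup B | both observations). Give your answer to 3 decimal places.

0.239

The responsibility of component k is w_k f_k(x) divided by Σ_j w_j f_j(x).
Since both observations come from the same component, the likelihood for component k is f_k(x₁)·f_k(x₂).
  p_A = [(1/(1.5·√(2π)))·exp(−(14.1−9.1)²/(2·1.5²)) = 0.265962·exp(-5.55556) = 0.00102819] × [0.260695] = 0.000268043
  p_B = [(1/(1.5·√(2π)))·exp(−(14.1−10.7)²/(2·1.5²)) = 0.265962·exp(-2.56889) = 0.0203781] × [0.119239] = 0.00242987
  p_C = [(1/(1.5·√(2π)))·exp(−(14.1−12.8)²/(2·1.5²)) = 0.265962·exp(-0.37556) = 0.182691] × [0.00759732] = 0.00138796
  p_D = [(1/(1.5·√(2π)))·exp(−(14.1−24.7)²/(2·1.5²)) = 0.265962·exp(-24.96889) = 3.81038e-12] × [1.06207e-25] = 4.0469e-37
Prior × likelihood for each component:
  w_A·p_A = 0.34 × 0.000268043 = 9.11346e-05
  w_B·p_B = 0.08 × 0.00242987 = 0.000194389
  w_C·p_C = 0.38 × 0.00138796 = 0.000527426
  w_D·p_D = 0.20 × 4.0469e-37 = 8.09381e-38
Denominator: 9.11346e-05 + 0.000194389 + 0.000527426 + 8.09381e-38 = 0.00081295
P(Subgroup B | x) ≈ 0.239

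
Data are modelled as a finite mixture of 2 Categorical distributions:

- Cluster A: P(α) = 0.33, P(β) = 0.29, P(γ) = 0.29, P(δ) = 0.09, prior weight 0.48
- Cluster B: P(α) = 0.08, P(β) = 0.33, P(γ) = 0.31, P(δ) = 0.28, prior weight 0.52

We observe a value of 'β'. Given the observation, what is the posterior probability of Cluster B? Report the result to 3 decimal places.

Apply Bayes' rule: the posterior for each component is proportional to its prior times its likelihood at x.
Component likelihoods at x = 'β':
  p_A = P(β | comp) = 0.29
  p_B = P(β | comp) = 0.33
Prior × likelihood for each component:
  w_A·p_A = 0.48 × 0.29 = 0.1392
  w_B·p_B = 0.52 × 0.33 = 0.1716
Marginal: 0.1392 + 0.1716 = 0.3108
P(Cluster B | x) = 0.1716 / 0.3108 ≈ 0.552

0.552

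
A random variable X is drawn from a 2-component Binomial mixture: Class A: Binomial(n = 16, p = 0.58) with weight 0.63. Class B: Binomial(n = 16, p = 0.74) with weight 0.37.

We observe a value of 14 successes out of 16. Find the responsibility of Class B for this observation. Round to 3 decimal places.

Apply Bayes' rule: the posterior for each component is proportional to its prior times its likelihood at x.
Binomial probabilities:
  p_A = 0.0103198
  p_B = 0.119777
Unnormalised posteriors:
  π_A·p_A = 0.63 × 0.0103198 = 0.00650148
  π_B·p_B = 0.37 × 0.119777 = 0.0443173
Marginal: 0.00650148 + 0.0443173 = 0.0508188
P(Class B | 14 successes out of 16) = 0.0443173 / 0.0508188 ≈ 0.872

0.872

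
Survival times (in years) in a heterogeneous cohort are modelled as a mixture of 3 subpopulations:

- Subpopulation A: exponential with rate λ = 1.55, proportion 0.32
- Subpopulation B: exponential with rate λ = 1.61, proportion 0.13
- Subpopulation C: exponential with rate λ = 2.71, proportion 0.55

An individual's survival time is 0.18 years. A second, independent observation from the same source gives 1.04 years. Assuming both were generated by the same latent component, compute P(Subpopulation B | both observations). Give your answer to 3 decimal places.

P(component k | x) = π_k·f_k(x) / marginal(x), where marginal(x) = Σ_j π_j·f_j(x).
Since both observations come from the same component, the likelihood for component k is f_k(x₁)·f_k(x₂).
  L_A = [1.55·e^(−1.55·0.18) = 1.55·e^(−0.2790) = 1.17264] × [0.309207] = 0.362587
  L_B = [1.61·e^(−1.61·0.18) = 1.61·e^(−0.2898) = 1.20495] × [0.301747] = 0.363589
  L_C = [2.71·e^(−2.71·0.18) = 2.71·e^(−0.4878) = 1.66387] × [0.161791] = 0.269199
Multiply by the mixture weights:
  π_A·L_A = 0.32 × 0.362587 = 0.116028
  π_B·L_B = 0.13 × 0.363589 = 0.0472665
  π_C·L_C = 0.55 × 0.269199 = 0.14806
Denominator: 0.116028 + 0.0472665 + 0.14806 = 0.311354
P(Subpopulation B | x) ≈ 0.152

0.152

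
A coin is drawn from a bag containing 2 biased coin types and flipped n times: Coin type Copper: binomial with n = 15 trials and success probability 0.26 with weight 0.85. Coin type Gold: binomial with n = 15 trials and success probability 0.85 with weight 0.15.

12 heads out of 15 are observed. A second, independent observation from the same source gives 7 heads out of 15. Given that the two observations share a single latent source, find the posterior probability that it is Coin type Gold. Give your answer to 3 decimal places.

0.961

The responsibility of component k is π_k f_k(x) divided by Σ_j π_j f_j(x).
Since both observations come from the same component, the likelihood for component k is f_k(x₁)·f_k(x₂).
  f_Copper = [C(15,12)·0.26^12·0.74^3 = 455·9.5429e-08·0.405224 = 1.75949e-05] × [0.0464746] = 8.17716e-07
  f_Gold = [C(15,12)·0.85^12·0.15^3 = 455·0.142242·0.003375 = 0.21843] × [0.000528702] = 0.000115484
Multiply by the mixture weights:
  π_Copper·f_Copper = 0.85 × 8.17716e-07 = 6.95059e-07
  π_Gold·f_Gold = 0.15 × 0.000115484 = 1.73227e-05
Sum: 6.95059e-07 + 1.73227e-05 = 1.80177e-05
So the posterior for Coin type Gold is 1.73227e-05 / 1.80177e-05 ≈ 0.961.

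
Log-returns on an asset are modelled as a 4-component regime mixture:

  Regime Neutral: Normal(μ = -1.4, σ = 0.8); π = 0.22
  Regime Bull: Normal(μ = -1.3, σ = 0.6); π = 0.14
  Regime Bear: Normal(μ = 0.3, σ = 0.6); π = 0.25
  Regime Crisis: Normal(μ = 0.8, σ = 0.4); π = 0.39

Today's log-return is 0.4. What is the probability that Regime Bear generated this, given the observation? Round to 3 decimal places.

0.400

P(component k | x) = π_k·f_k(x) / marginal(x), where marginal(x) = Σ_j π_j·f_j(x).
Component likelihoods at x = 0.4:
  p_Neutral = 0.0396746
  p_Bull = 0.0120102
  p_Bear = 0.655733
  p_Crisis = 0.604927
Multiply by the mixture weights:
  π_Neutral·p_Neutral = 0.22 × 0.0396746 = 0.0087284
  π_Bull·p_Bull = 0.14 × 0.0120102 = 0.00168142
  π_Bear·p_Bear = 0.25 × 0.655733 = 0.163933
  π_Crisis·p_Crisis = 0.39 × 0.604927 = 0.235921
Sum: 0.0087284 + 0.00168142 + 0.163933 + 0.235921 = 0.410264
P(Regime Bear | data) ≈ 0.400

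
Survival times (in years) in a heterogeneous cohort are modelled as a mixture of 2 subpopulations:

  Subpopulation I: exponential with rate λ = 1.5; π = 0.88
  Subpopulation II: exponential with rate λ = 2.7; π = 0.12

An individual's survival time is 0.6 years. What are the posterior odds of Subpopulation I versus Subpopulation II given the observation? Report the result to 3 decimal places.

8.370

Since P(k|x) ∝ π_k f_k(x), the posterior odds are π_i f_i(x) / (π_j f_j(x)).
Component likelihoods at x = 0.6 years:
  f_I = 1.5·e^(−1.5·0.6) = 1.5·e^(−0.9000) = 0.609854
  f_II = 2.7·e^(−2.7·0.6) = 2.7·e^(−1.6200) = 0.534326
0.536672 / 0.0641192 ≈ 8.370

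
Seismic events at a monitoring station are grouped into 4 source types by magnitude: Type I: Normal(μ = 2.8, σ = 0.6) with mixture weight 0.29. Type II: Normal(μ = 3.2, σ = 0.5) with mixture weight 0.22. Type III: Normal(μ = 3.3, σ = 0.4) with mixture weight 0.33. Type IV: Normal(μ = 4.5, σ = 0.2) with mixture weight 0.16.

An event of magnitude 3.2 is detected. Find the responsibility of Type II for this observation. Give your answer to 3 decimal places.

0.270

P(component k | x) = π_k·f_k(x) / marginal(x), where marginal(x) = Σ_j π_j·f_j(x).
Normal densities:
  f_I = 0.532413
  f_II = 0.797885
  f_III = 0.96667
  f_IV = 1.33478e-09
Weight by the priors:
  π_I·f_I = 0.29 × 0.532413 = 0.1544
  π_II·f_II = 0.22 × 0.797885 = 0.175535
  π_III·f_III = 0.33 × 0.96667 = 0.319001
  π_IV·f_IV = 0.16 × 1.33478e-09 = 2.13565e-10
Normaliser: 0.1544 + 0.175535 + 0.319001 + 2.13565e-10 = 0.648936
So the posterior for Type II is 0.175535 / 0.648936 ≈ 0.270.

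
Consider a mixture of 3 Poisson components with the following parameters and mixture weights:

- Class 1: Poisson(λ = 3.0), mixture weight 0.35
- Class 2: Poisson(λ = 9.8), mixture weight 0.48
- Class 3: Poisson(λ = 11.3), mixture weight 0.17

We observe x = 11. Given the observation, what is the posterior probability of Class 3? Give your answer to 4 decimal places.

The responsibility of component k is π_k f_k(x) divided by Σ_j π_j f_j(x).
Component likelihoods at x = 11:
  f_1 = e^(−3.0)·3.0^11/11! = 0.00022095
  f_2 = e^(−9.8)·9.8^11/11! = 0.111236
  f_3 = e^(−11.3)·11.3^11/11! = 0.118899
Weight by the priors:
  π_1·f_1 = 0.35 × 0.00022095 = 7.73326e-05
  π_2·f_2 = 0.48 × 0.111236 = 0.0533933
  π_3·f_3 = 0.17 × 0.118899 = 0.0202129
Sum: 7.73326e-05 + 0.0533933 + 0.0202129 = 0.0736835
P(Class 3 | data) = 0.0202129 / 0.0736835 ≈ 0.2743

0.2743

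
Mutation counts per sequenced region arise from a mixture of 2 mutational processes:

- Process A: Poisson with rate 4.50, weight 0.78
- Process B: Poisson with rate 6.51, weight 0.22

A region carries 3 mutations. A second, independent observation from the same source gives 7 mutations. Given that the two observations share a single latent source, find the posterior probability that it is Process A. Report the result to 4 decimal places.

0.8310

The responsibility of component k is π_k f_k(x) divided by Σ_j π_j f_j(x).
Since both observations come from the same component, the likelihood for component k is f_k(x₁)·f_k(x₂).
  p_A = [e^(−4.50)·4.50^3/3! = 0.168718] × [0.0823629] = 0.0138961
  p_B = [e^(−6.51)·6.51^3/3! = 0.0684439] × [0.146345] = 0.0100165
Weight by the priors:
  π_A·p_A = 0.78 × 0.0138961 = 0.010839
  π_B·p_B = 0.22 × 0.0100165 = 0.00220362
Evidence: 0.010839 + 0.00220362 = 0.0130426
Responsibility of Process A: 0.010839 / 0.0130426 ≈ 0.8310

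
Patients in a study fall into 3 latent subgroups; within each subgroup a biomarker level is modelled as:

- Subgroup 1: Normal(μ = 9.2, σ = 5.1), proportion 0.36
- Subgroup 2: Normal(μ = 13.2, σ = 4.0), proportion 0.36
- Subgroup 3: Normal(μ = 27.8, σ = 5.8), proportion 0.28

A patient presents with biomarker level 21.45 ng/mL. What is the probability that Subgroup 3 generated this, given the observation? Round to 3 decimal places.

0.644

By Bayes' theorem, P(k | x) = π_k f_k(x) / Σ_j π_j f_j(x).
Component likelihoods at x = 21.45 ng/mL:
  L_1 = 0.00437046
  L_2 = 0.0118885
  L_3 = 0.0377745
Multiply by the mixture weights:
  π_1·L_1 = 0.36 × 0.00437046 = 0.00157337
  π_2·L_2 = 0.36 × 0.0118885 = 0.00427985
  π_3·L_3 = 0.28 × 0.0377745 = 0.0105769
Marginal: 0.00157337 + 0.00427985 + 0.0105769 = 0.0164301
Responsibility of Subgroup 3: 0.0105769 / 0.0164301 ≈ 0.644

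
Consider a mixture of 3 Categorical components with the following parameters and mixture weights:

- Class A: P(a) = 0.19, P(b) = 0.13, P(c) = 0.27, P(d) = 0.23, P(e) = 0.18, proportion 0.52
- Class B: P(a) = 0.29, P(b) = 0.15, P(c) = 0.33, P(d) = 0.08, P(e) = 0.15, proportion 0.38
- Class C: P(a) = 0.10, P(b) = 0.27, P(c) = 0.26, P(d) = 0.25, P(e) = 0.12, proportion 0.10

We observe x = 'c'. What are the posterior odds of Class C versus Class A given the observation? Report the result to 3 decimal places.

0.185

Since P(k|x) ∝ π_k f_k(x), the posterior odds are π_i f_i(x) / (π_j f_j(x)).
Evaluate each component's likelihood at the observed value:
  p_A = 0.27
  p_B = 0.33
  p_C = 0.26
Odds = (0.10/0.52) × (0.26/0.27) = 0.192308 × 0.962963 ≈ 0.185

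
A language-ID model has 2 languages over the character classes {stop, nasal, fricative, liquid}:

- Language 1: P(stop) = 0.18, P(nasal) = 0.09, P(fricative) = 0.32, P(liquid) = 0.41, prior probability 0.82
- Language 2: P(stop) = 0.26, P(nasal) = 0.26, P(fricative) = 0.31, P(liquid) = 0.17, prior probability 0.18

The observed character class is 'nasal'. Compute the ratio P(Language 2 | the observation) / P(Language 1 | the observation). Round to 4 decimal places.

0.6341

Posterior odds = (π_i f_i(x)) / (π_j f_j(x)); the normalising sum cancels.
Categorical probabilities:
  f_1 = P(nasal | comp) = 0.09
  f_2 = P(nasal | comp) = 0.26
0.0468 / 0.0738 ≈ 0.6341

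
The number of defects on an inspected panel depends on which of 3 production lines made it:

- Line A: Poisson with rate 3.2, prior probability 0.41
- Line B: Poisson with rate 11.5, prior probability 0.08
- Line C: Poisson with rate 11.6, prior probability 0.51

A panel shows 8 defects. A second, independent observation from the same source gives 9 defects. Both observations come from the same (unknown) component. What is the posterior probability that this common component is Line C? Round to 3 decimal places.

Apply Bayes' rule: the posterior for each component is proportional to its prior times its likelihood at x.
Since both observations come from the same component, the likelihood for component k is f_k(x₁)·f_k(x₂).
  L_A = [e^(−3.2)·3.2^8/8! = 0.0111157] × [0.00395225] = 4.3932e-05
  L_B = [e^(−11.5)·11.5^8/8! = 0.0768556] × [0.0982044] = 0.00754756
  L_C = [e^(−11.6)·11.6^8/8! = 0.0745294] × [0.0960601] = 0.0071593
Weight by the priors:
  w_A·L_A = 0.41 × 4.3932e-05 = 1.80121e-05
  w_B·L_B = 0.08 × 0.00754756 = 0.000603805
  w_C·L_C = 0.51 × 0.0071593 = 0.00365124
Denominator: 1.80121e-05 + 0.000603805 + 0.00365124 = 0.00427306
Responsibility of Line C: 0.00365124 / 0.00427306 ≈ 0.854

0.854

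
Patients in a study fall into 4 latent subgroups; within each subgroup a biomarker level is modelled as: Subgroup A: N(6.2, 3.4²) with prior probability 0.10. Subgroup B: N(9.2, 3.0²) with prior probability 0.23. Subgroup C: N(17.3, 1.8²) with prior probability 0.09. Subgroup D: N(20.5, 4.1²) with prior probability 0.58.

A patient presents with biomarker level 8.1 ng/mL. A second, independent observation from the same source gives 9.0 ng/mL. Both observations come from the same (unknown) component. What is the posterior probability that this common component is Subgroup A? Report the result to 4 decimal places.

0.1810

The responsibility of component k is π_k f_k(x) divided by Σ_j π_j f_j(x).
Since both observations come from the same component, the likelihood for component k is f_k(x₁)·f_k(x₂).
  p_A = [0.100374] × [0.0835914] = 0.00839037
  p_B = [0.124335] × [0.132686] = 0.0164975
  p_C = [4.70978e-07] × [5.35276e-06] = 2.52103e-12
  p_D = [0.00100437] × [0.00190439] = 1.91271e-06
Prior × likelihood for each component:
  π_A·p_A = 0.10 × 0.00839037 = 0.000839037
  π_B·p_B = 0.23 × 0.0164975 = 0.00379443
  π_C·p_C = 0.09 × 2.52103e-12 = 2.26893e-13
  π_D·p_D = 0.58 × 1.91271e-06 = 1.10937e-06
Evidence: 0.000839037 + 0.00379443 + 2.26893e-13 + 1.10937e-06 = 0.00463457
P(Subgroup A | x₁, x₂) ≈ 0.1810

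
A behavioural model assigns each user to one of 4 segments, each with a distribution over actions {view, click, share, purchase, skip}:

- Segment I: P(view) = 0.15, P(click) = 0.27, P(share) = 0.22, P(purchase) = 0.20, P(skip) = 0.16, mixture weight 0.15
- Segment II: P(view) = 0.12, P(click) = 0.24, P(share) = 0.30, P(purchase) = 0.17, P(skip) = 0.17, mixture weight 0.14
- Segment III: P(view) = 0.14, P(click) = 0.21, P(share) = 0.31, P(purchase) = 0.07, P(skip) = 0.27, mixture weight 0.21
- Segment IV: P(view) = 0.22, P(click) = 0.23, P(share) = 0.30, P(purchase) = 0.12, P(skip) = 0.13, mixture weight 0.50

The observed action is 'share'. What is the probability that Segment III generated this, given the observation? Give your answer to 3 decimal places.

Posterior ∝ prior × likelihood, so P(k | x) ∝ P(Z=k) f_k(x); normalise over all components.
Evaluate each component's likelihood at the observed value:
  f_I = P(share | comp) = 0.22
  f_II = P(share | comp) = 0.30
  f_III = P(share | comp) = 0.31
  f_IV = P(share | comp) = 0.30
Multiply by the mixture weights:
  P(Z=I)·f_I = 0.15 × 0.22 = 0.033
  P(Z=II)·f_II = 0.14 × 0.3 = 0.042
  P(Z=III)·f_III = 0.21 × 0.31 = 0.0651
  P(Z=IV)·f_IV = 0.50 × 0.3 = 0.15
Denominator: 0.033 + 0.042 + 0.0651 + 0.15 = 0.2901
Responsibility of Segment III: 0.0651 / 0.2901 ≈ 0.224

0.224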